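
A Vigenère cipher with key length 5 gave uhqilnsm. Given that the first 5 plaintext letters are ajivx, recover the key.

Subtract each crib letter from the matching ciphertext letter (mod 26):
u(20)−a(0)=20 → u
h(7)−j(9)=-2≡24 → y
q(16)−i(8)=8 → i
i(8)−v(21)=-13≡13 → n
l(11)−x(23)=-12≡14 → o

uyino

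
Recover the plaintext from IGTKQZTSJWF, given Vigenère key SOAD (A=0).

Repeat the key across the ciphertext: SOADSOADSOA
I(8)−S(18): -10≡16 → Q
G(6)−O(14): -8≡18 → S
T(19)−A(0): 19 → T
K(10)−D(3): 7 → H
Q(16)−S(18): -2≡24 → Y
Z(25)−O(14): 11 → L
T(19)−A(0): 19 → T
S(18)−D(3): 15 → P
J(9)−S(18): -9≡17 → R
W(22)−O(14): 8 → I
F(5)−A(0): 5 → F

QSTHYLTPRIF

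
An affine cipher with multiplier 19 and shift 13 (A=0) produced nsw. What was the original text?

The inverse of 19 mod 26 is 11, since 19·11=209≡1. Apply D(y)=11·(y−13) mod 26:
n(13): 11·(13−13)=0 → a
s(18): 11·(18−13)=55≡3 → d
w(22): 11·(22−13)=99≡21 → v

adv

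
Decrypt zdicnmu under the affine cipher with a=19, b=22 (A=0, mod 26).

The inverse of 19 mod 26 is 11, since 19·11=209≡1. Apply D(y)=11·(y−22) mod 26:
z(25): 11·(25−22)=33≡7 → h
d(3): 11·(3−22)=-209≡25 → z
i(8): 11·(8−22)=-154≡2 → c
c(2): 11·(2−22)=-220≡14 → o
n(13): 11·(13−22)=-99≡5 → f
m(12): 11·(12−22)=-110≡20 → u
u(20): 11·(20−22)=-22≡4 → e

hzcofue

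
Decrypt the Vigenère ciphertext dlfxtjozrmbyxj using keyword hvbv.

Repeat the key across the ciphertext: hvbvhvbvhvbvhv
d(3)−h(7): -4≡22 → w
l(11)−v(21): -10≡16 → q
f(5)−b(1): 4 → e
x(23)−v(21): 2 → c
t(19)−h(7): 12 → m
j(9)−v(21): -12≡14 → o
o(14)−b(1): 13 → n
z(25)−v(21): 4 → e
r(17)−h(7): 10 → k
m(12)−v(21): -9≡17 → r
b(1)−b(1): 0 → a
y(24)−v(21): 3 → d
x(23)−h(7): 16 → q
j(9)−v(21): -12≡14 → o

wqecmonekradqo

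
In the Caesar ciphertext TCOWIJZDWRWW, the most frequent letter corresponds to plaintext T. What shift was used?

3

The most frequent ciphertext letter is W (appears 4 times).
W is position 22; T is position 19.
Shift = 3.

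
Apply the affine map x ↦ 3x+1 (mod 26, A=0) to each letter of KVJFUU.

FMCQJJ

K(10): 3·10+1=31≡5 → F
V(21): 3·21+1=64≡12 → M
J(9): 3·9+1=28≡2 → C
F(5): 3·5+1=16 → Q
U(20): 3·20+1=61≡9 → J
U(20): 3·20+1=61≡9 → J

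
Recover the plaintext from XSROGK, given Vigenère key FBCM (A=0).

SRPCBJ

Repeat the key across the ciphertext: FBCMFB
X(23)−F(5): 18 → S
S(18)−B(1): 17 → R
R(17)−C(2): 15 → P
O(14)−M(12): 2 → C
G(6)−F(5): 1 → B
K(10)−B(1): 9 → J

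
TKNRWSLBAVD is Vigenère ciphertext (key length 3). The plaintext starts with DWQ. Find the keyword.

QOX

Subtract each crib letter from the matching ciphertext letter (mod 26):
T(19)−D(3)=16 → Q
K(10)−W(22)=-12≡14 → O
N(13)−Q(16)=-3≡23 → X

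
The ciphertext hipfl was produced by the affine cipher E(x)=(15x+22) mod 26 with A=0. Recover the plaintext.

zgdlb

The inverse of 15 mod 26 is 7, since 15·7=105≡1. Apply D(y)=7·(y−22) mod 26:
h(7): 7·(7−22)=-105≡25 → z
i(8): 7·(8−22)=-98≡6 → g
p(15): 7·(15−22)=-49≡3 → d
f(5): 7·(5−22)=-119≡11 → l
l(11): 7·(11−22)=-77≡1 → b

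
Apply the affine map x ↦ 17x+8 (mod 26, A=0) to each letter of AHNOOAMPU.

A(0): 17·0+8=8 → I
H(7): 17·7+8=127≡23 → X
N(13): 17·13+8=229≡21 → V
O(14): 17·14+8=246≡12 → M
O(14): 17·14+8=246≡12 → M
A(0): 17·0+8=8 → I
M(12): 17·12+8=212≡4 → E
P(15): 17·15+8=263≡3 → D
U(20): 17·20+8=348≡10 → K

IXVMMIEDK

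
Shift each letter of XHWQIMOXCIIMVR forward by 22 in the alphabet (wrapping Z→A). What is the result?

TDSMEIKTYEEIRN

X(23): 23+22=45≡19 → T
H(7): 7+22=29≡3 → D
W(22): 22+22=44≡18 → S
Q(16): 16+22=38≡12 → M
I(8): 8+22=30≡4 → E
M(12): 12+22=34≡8 → I
O(14): 14+22=36≡10 → K
X(23): 23+22=45≡19 → T
C(2): 2+22=24 → Y
I(8): 8+22=30≡4 → E
I(8): 8+22=30≡4 → E
M(12): 12+22=34≡8 → I
V(21): 21+22=43≡17 → R
R(17): 17+22=39≡13 → N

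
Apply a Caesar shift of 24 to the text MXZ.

KVX

M(12): 12+24=36≡10 → K
X(23): 23+24=47≡21 → V
Z(25): 25+24=49≡23 → X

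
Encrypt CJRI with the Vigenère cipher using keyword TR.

VAKZ

Repeat the key across the message: TRTR
C(2)+T(19): 21 → V
J(9)+R(17): 26≡0 → A
R(17)+T(19): 36≡10 → K
I(8)+R(17): 25 → Z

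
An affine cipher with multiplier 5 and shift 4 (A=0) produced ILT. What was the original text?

GRD

The inverse of 5 mod 26 is 21, since 5·21=105≡1. Apply D(y)=21·(y−4) mod 26:
I(8): 21·(8−4)=84≡6 → G
L(11): 21·(11−4)=147≡17 → R
T(19): 21·(19−4)=315≡3 → D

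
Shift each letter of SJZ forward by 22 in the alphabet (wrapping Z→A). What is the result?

OFV

S(18): 18+22=40≡14 → O
J(9): 9+22=31≡5 → F
Z(25): 25+22=47≡21 → V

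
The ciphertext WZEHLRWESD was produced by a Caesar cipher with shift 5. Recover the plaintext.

RUZCGMRZNY

W(22): 22−5=17 → R
Z(25): 25−5=20 → U
E(4): 4−5=-1≡25 → Z
H(7): 7−5=2 → C
L(11): 11−5=6 → G
R(17): 17−5=12 → M
W(22): 22−5=17 → R
E(4): 4−5=-1≡25 → Z
S(18): 18−5=13 → N
D(3): 3−5=-2≡24 → Y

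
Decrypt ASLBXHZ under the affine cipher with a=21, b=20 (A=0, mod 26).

EQHJPNZ

The inverse of 21 mod 26 is 5, since 21·5=105≡1. Apply D(y)=5·(y−20) mod 26:
A(0): 5·(0−20)=-100≡4 → E
S(18): 5·(18−20)=-10≡16 → Q
L(11): 5·(11−20)=-45≡7 → H
B(1): 5·(1−20)=-95≡9 → J
X(23): 5·(23−20)=15 → P
H(7): 5·(7−20)=-65≡13 → N
Z(25): 5·(25−20)=25 → Z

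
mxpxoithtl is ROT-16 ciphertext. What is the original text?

whzhysdrdv

m(12): 12−16=-4≡22 → w
x(23): 23−16=7 → h
p(15): 15−16=-1≡25 → z
x(23): 23−16=7 → h
o(14): 14−16=-2≡24 → y
i(8): 8−16=-8≡18 → s
t(19): 19−16=3 → d
h(7): 7−16=-9≡17 → r
t(19): 19−16=3 → d
l(11): 11−16=-5≡21 → v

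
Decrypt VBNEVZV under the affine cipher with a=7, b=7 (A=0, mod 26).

The inverse of 7 mod 26 is 15, since 7·15=105≡1. Apply D(y)=15·(y−7) mod 26:
V(21): 15·(21−7)=210≡2 → C
B(1): 15·(1−7)=-90≡14 → O
N(13): 15·(13−7)=90≡12 → M
E(4): 15·(4−7)=-45≡7 → H
V(21): 15·(21−7)=210≡2 → C
Z(25): 15·(25−7)=270≡10 → K
V(21): 15·(21−7)=210≡2 → C

COMHCKC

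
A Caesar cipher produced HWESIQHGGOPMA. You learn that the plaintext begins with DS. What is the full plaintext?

From the crib: H(7)−D(3)=4, so the shift is 4.
Subtract 4 from each ciphertext letter:
H(7): 7−4=3 → D
W(22): 22−4=18 → S
E(4): 4−4=0 → A
S(18): 18−4=14 → O
I(8): 8−4=4 → E
Q(16): 16−4=12 → M
H(7): 7−4=3 → D
G(6): 6−4=2 → C
G(6): 6−4=2 → C
O(14): 14−4=10 → K
P(15): 15−4=11 → L
M(12): 12−4=8 → I
A(0): 0−4=-4≡22 → W

DSAOEMDCCKLIW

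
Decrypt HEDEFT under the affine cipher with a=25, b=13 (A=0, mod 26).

GJKJIU

The inverse of 25 mod 26 is 25, since 25·25=625≡1. Apply D(y)=25·(y−13) mod 26:
H(7): 25·(7−13)=-150≡6 → G
E(4): 25·(4−13)=-225≡9 → J
D(3): 25·(3−13)=-250≡10 → K
E(4): 25·(4−13)=-225≡9 → J
F(5): 25·(5−13)=-200≡8 → I
T(19): 25·(19−13)=150≡20 → U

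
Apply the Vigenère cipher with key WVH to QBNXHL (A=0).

MWUTCS

Repeat the key across the message: WVHWVH
Q(16)+W(22): 38≡12 → M
B(1)+V(21): 22 → W
N(13)+H(7): 20 → U
X(23)+W(22): 45≡19 → T
H(7)+V(21): 28≡2 → C
L(11)+H(7): 18 → S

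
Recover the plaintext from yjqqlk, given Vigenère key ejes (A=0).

uamyhb

Repeat the key across the ciphertext: ejesej
y(24)−e(4): 20 → u
j(9)−j(9): 0 → a
q(16)−e(4): 12 → m
q(16)−s(18): -2≡24 → y
l(11)−e(4): 7 → h
k(10)−j(9): 1 → b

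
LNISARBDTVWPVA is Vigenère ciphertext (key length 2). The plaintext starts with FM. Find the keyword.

Subtract each crib letter from the matching ciphertext letter (mod 26):
L(11)−F(5)=6 → G
N(13)−M(12)=1 → B

GB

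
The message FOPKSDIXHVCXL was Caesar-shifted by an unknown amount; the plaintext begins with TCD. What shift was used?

From the crib: F(5)−T(19)=-14≡12, so the shift is 12.

12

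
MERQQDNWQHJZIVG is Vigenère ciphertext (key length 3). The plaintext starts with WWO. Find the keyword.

QID

Subtract each crib letter from the matching ciphertext letter (mod 26):
M(12)−W(22)=-10≡16 → Q
E(4)−W(22)=-18≡8 → I
R(17)−O(14)=3 → D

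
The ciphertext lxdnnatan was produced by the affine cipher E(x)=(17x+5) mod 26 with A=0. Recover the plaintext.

The inverse of 17 mod 26 is 23, since 17·23=391≡1. Apply D(y)=23·(y−5) mod 26:
l(11): 23·(11−5)=138≡8 → i
x(23): 23·(23−5)=414≡24 → y
d(3): 23·(3−5)=-46≡6 → g
n(13): 23·(13−5)=184≡2 → c
n(13): 23·(13−5)=184≡2 → c
a(0): 23·(0−5)=-115≡15 → p
t(19): 23·(19−5)=322≡10 → k
a(0): 23·(0−5)=-115≡15 → p
n(13): 23·(13−5)=184≡2 → c

iygccpkpc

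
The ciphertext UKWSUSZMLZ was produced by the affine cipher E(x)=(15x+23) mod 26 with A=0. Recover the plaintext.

The inverse of 15 mod 26 is 7, since 15·7=105≡1. Apply D(y)=7·(y−23) mod 26:
U(20): 7·(20−23)=-21≡5 → F
K(10): 7·(10−23)=-91≡13 → N
W(22): 7·(22−23)=-7≡19 → T
S(18): 7·(18−23)=-35≡17 → R
U(20): 7·(20−23)=-21≡5 → F
S(18): 7·(18−23)=-35≡17 → R
Z(25): 7·(25−23)=14 → O
M(12): 7·(12−23)=-77≡1 → B
L(11): 7·(11−23)=-84≡20 → U
Z(25): 7·(25−23)=14 → O

FNTRFROBUO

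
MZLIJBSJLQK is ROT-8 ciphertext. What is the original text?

M(12): 12−8=4 → E
Z(25): 25−8=17 → R
L(11): 11−8=3 → D
I(8): 8−8=0 → A
J(9): 9−8=1 → B
B(1): 1−8=-7≡19 → T
S(18): 18−8=10 → K
J(9): 9−8=1 → B
L(11): 11−8=3 → D
Q(16): 16−8=8 → I
K(10): 10−8=2 → C

ERDABTKBDIC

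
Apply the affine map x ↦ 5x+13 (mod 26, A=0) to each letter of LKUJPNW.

QLJGKAT

L(11): 5·11+13=68≡16 → Q
K(10): 5·10+13=63≡11 → L
U(20): 5·20+13=113≡9 → J
J(9): 5·9+13=58≡6 → G
P(15): 5·15+13=88≡10 → K
N(13): 5·13+13=78≡0 → A
W(22): 5·22+13=123≡19 → T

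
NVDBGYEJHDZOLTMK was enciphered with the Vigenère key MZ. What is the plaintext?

BWRCUZSKVENPZUAL

Repeat the key across the ciphertext: MZMZMZMZMZMZMZMZ
N(13)−M(12): 1 → B
V(21)−Z(25): -4≡22 → W
D(3)−M(12): -9≡17 → R
B(1)−Z(25): -24≡2 → C
G(6)−M(12): -6≡20 → U
Y(24)−Z(25): -1≡25 → Z
E(4)−M(12): -8≡18 → S
J(9)−Z(25): -16≡10 → K
H(7)−M(12): -5≡21 → V
D(3)−Z(25): -22≡4 → E
Z(25)−M(12): 13 → N
O(14)−Z(25): -11≡15 → P
L(11)−M(12): -1≡25 → Z
T(19)−Z(25): -6≡20 → U
M(12)−M(12): 0 → A
K(10)−Z(25): -15≡11 → L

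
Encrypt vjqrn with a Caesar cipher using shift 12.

v(21): 21+12=33≡7 → h
j(9): 9+12=21 → v
q(16): 16+12=28≡2 → c
r(17): 17+12=29≡3 → d
n(13): 13+12=25 → z

hvcdz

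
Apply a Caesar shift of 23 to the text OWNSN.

O(14): 14+23=37≡11 → L
W(22): 22+23=45≡19 → T
N(13): 13+23=36≡10 → K
S(18): 18+23=41≡15 → P
N(13): 13+23=36≡10 → K

LTKPK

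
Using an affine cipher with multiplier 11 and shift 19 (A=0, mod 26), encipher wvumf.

bqfvw

w(22): 11·22+19=261≡1 → b
v(21): 11·21+19=250≡16 → q
u(20): 11·20+19=239≡5 → f
m(12): 11·12+19=151≡21 → v
f(5): 11·5+19=74≡22 → w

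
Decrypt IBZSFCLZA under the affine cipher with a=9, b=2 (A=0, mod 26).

SXRWJABRU

The inverse of 9 mod 26 is 3, since 9·3=27≡1. Apply D(y)=3·(y−2) mod 26:
I(8): 3·(8−2)=18 → S
B(1): 3·(1−2)=-3≡23 → X
Z(25): 3·(25−2)=69≡17 → R
S(18): 3·(18−2)=48≡22 → W
F(5): 3·(5−2)=9 → J
C(2): 3·(2−2)=0 → A
L(11): 3·(11−2)=27≡1 → B
Z(25): 3·(25−2)=69≡17 → R
A(0): 3·(0−2)=-6≡20 → U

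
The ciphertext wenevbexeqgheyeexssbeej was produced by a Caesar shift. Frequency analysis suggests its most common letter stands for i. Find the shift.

22

The most frequent ciphertext letter is e (appears 9 times).
e is position 4; i is position 8.
Shift = -4≡22.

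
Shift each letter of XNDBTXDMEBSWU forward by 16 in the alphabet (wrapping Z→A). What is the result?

NDTRJNTCURIMK

X(23): 23+16=39≡13 → N
N(13): 13+16=29≡3 → D
D(3): 3+16=19 → T
B(1): 1+16=17 → R
T(19): 19+16=35≡9 → J
X(23): 23+16=39≡13 → N
D(3): 3+16=19 → T
M(12): 12+16=28≡2 → C
E(4): 4+16=20 → U
B(1): 1+16=17 → R
S(18): 18+16=34≡8 → I
W(22): 22+16=38≡12 → M
U(20): 20+16=36≡10 → K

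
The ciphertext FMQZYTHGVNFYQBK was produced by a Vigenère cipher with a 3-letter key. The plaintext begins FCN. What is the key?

AKD

Subtract each crib letter from the matching ciphertext letter (mod 26):
F(5)−F(5)=0 → A
M(12)−C(2)=10 → K
Q(16)−N(13)=3 → D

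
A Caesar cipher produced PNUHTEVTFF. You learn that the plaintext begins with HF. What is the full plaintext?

From the crib: P(15)−H(7)=8, so the shift is 8.
Subtract 8 from each ciphertext letter:
P(15): 15−8=7 → H
N(13): 13−8=5 → F
U(20): 20−8=12 → M
H(7): 7−8=-1≡25 → Z
T(19): 19−8=11 → L
E(4): 4−8=-4≡22 → W
V(21): 21−8=13 → N
T(19): 19−8=11 → L
F(5): 5−8=-3≡23 → X
F(5): 5−8=-3≡23 → X

HFMZLWNLXX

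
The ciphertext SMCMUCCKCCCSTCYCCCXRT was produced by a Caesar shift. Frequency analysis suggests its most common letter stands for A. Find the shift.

The most frequent ciphertext letter is C (appears 10 times).
C is position 2; A is position 0.
Shift = 2.

2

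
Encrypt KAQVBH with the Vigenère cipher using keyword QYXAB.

AYNVCX

Repeat the key across the message: QYXABQ
K(10)+Q(16): 26≡0 → A
A(0)+Y(24): 24 → Y
Q(16)+X(23): 39≡13 → N
V(21)+A(0): 21 → V
B(1)+B(1): 2 → C
H(7)+Q(16): 23 → X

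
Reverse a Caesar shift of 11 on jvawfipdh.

j(9): 9−11=-2≡24 → y
v(21): 21−11=10 → k
a(0): 0−11=-11≡15 → p
w(22): 22−11=11 → l
f(5): 5−11=-6≡20 → u
i(8): 8−11=-3≡23 → x
p(15): 15−11=4 → e
d(3): 3−11=-8≡18 → s
h(7): 7−11=-4≡22 → w

ykpluxesw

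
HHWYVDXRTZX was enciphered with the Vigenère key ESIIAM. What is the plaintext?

DPOQVRTZLRX

Repeat the key across the ciphertext: ESIIAMESIIA
H(7)−E(4): 3 → D
H(7)−S(18): -11≡15 → P
W(22)−I(8): 14 → O
Y(24)−I(8): 16 → Q
V(21)−A(0): 21 → V
D(3)−M(12): -9≡17 → R
X(23)−E(4): 19 → T
R(17)−S(18): -1≡25 → Z
T(19)−I(8): 11 → L
Z(25)−I(8): 17 → R
X(23)−A(0): 23 → X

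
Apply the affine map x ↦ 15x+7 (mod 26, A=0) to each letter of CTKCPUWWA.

LGBLYVZZH

C(2): 15·2+7=37≡11 → L
T(19): 15·19+7=292≡6 → G
K(10): 15·10+7=157≡1 → B
C(2): 15·2+7=37≡11 → L
P(15): 15·15+7=232≡24 → Y
U(20): 15·20+7=307≡21 → V
W(22): 15·22+7=337≡25 → Z
W(22): 15·22+7=337≡25 → Z
A(0): 15·0+7=7 → H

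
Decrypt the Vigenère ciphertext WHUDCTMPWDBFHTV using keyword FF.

Repeat the key across the ciphertext: FFFFFFFFFFFFFFF
W(22)−F(5): 17 → R
H(7)−F(5): 2 → C
U(20)−F(5): 15 → P
D(3)−F(5): -2≡24 → Y
C(2)−F(5): -3≡23 → X
T(19)−F(5): 14 → O
M(12)−F(5): 7 → H
P(15)−F(5): 10 → K
W(22)−F(5): 17 → R
D(3)−F(5): -2≡24 → Y
B(1)−F(5): -4≡22 → W
F(5)−F(5): 0 → A
H(7)−F(5): 2 → C
T(19)−F(5): 14 → O
V(21)−F(5): 16 → Q

RCPYXOHKRYWACOQ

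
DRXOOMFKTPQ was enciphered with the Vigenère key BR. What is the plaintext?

Repeat the key across the ciphertext: BRBRBRBRBRB
D(3)−B(1): 2 → C
R(17)−R(17): 0 → A
X(23)−B(1): 22 → W
O(14)−R(17): -3≡23 → X
O(14)−B(1): 13 → N
M(12)−R(17): -5≡21 → V
F(5)−B(1): 4 → E
K(10)−R(17): -7≡19 → T
T(19)−B(1): 18 → S
P(15)−R(17): -2≡24 → Y
Q(16)−B(1): 15 → P

CAWXNVETSYP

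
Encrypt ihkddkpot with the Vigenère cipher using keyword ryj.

Repeat the key across the message: ryjryjryj
i(8)+r(17): 25 → z
h(7)+y(24): 31≡5 → f
k(10)+j(9): 19 → t
d(3)+r(17): 20 → u
d(3)+y(24): 27≡1 → b
k(10)+j(9): 19 → t
p(15)+r(17): 32≡6 → g
o(14)+y(24): 38≡12 → m
t(19)+j(9): 28≡2 → c

zftubtgmc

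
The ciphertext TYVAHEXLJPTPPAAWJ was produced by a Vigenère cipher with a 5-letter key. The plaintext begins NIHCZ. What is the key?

Subtract each crib letter from the matching ciphertext letter (mod 26):
T(19)−N(13)=6 → G
Y(24)−I(8)=16 → Q
V(21)−H(7)=14 → O
A(0)−C(2)=-2≡24 → Y
H(7)−Z(25)=-18≡8 → I

GQOYI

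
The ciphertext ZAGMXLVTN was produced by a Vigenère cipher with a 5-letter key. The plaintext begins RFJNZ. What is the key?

IVXZY

Subtract each crib letter from the matching ciphertext letter (mod 26):
Z(25)−R(17)=8 → I
A(0)−F(5)=-5≡21 → V
G(6)−J(9)=-3≡23 → X
M(12)−N(13)=-1≡25 → Z
X(23)−Z(25)=-2≡24 → Y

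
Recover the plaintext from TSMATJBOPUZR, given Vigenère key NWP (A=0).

Repeat the key across the ciphertext: NWPNWPNWPNWP
T(19)−N(13): 6 → G
S(18)−W(22): -4≡22 → W
M(12)−P(15): -3≡23 → X
A(0)−N(13): -13≡13 → N
T(19)−W(22): -3≡23 → X
J(9)−P(15): -6≡20 → U
B(1)−N(13): -12≡14 → O
O(14)−W(22): -8≡18 → S
P(15)−P(15): 0 → A
U(20)−N(13): 7 → H
Z(25)−W(22): 3 → D
R(17)−P(15): 2 → C

GWXNXUOSAHDC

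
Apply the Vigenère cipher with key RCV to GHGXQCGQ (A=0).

XJBOSXXS

Repeat the key across the message: RCVRCVRC
G(6)+R(17): 23 → X
H(7)+C(2): 9 → J
G(6)+V(21): 27≡1 → B
X(23)+R(17): 40≡14 → O
Q(16)+C(2): 18 → S
C(2)+V(21): 23 → X
G(6)+R(17): 23 → X
Q(16)+C(2): 18 → S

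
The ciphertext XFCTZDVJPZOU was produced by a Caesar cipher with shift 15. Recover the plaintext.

IQNEKOGUAKZF

X(23): 23−15=8 → I
F(5): 5−15=-10≡16 → Q
C(2): 2−15=-13≡13 → N
T(19): 19−15=4 → E
Z(25): 25−15=10 → K
D(3): 3−15=-12≡14 → O
V(21): 21−15=6 → G
J(9): 9−15=-6≡20 → U
P(15): 15−15=0 → A
Z(25): 25−15=10 → K
O(14): 14−15=-1≡25 → Z
U(20): 20−15=5 → F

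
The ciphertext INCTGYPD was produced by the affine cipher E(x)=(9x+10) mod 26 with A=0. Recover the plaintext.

UJCBOQPF

The inverse of 9 mod 26 is 3, since 9·3=27≡1. Apply D(y)=3·(y−10) mod 26:
I(8): 3·(8−10)=-6≡20 → U
N(13): 3·(13−10)=9 → J
C(2): 3·(2−10)=-24≡2 → C
T(19): 3·(19−10)=27≡1 → B
G(6): 3·(6−10)=-12≡14 → O
Y(24): 3·(24−10)=42≡16 → Q
P(15): 3·(15−10)=15 → P
D(3): 3·(3−10)=-21≡5 → F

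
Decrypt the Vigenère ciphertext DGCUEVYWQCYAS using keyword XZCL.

GHAJHWWLTDWPV

Repeat the key across the ciphertext: XZCLXZCLXZCLX
D(3)−X(23): -20≡6 → G
G(6)−Z(25): -19≡7 → H
C(2)−C(2): 0 → A
U(20)−L(11): 9 → J
E(4)−X(23): -19≡7 → H
V(21)−Z(25): -4≡22 → W
Y(24)−C(2): 22 → W
W(22)−L(11): 11 → L
Q(16)−X(23): -7≡19 → T
C(2)−Z(25): -23≡3 → D
Y(24)−C(2): 22 → W
A(0)−L(11): -11≡15 → P
S(18)−X(23): -5≡21 → V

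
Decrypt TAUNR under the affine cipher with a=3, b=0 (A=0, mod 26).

PAYNX

The inverse of 3 mod 26 is 9, since 3·9=27≡1. Apply D(y)=9·(y−0) mod 26:
T(19): 9·(19−0)=171≡15 → P
A(0): 9·(0−0)=0 → A
U(20): 9·(20−0)=180≡24 → Y
N(13): 9·(13−0)=117≡13 → N
R(17): 9·(17−0)=153≡23 → X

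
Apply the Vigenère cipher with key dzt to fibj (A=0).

Repeat the key across the message: dztd
f(5)+d(3): 8 → i
i(8)+z(25): 33≡7 → h
b(1)+t(19): 20 → u
j(9)+d(3): 12 → m

ihum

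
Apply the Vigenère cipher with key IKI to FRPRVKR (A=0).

NBXZFSZ

Repeat the key across the message: IKIIKII
F(5)+I(8): 13 → N
R(17)+K(10): 27≡1 → B
P(15)+I(8): 23 → X
R(17)+I(8): 25 → Z
V(21)+K(10): 31≡5 → F
K(10)+I(8): 18 → S
R(17)+I(8): 25 → Z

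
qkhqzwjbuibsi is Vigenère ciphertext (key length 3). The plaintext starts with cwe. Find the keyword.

ood

Subtract each crib letter from the matching ciphertext letter (mod 26):
q(16)−c(2)=14 → o
k(10)−w(22)=-12≡14 → o
h(7)−e(4)=3 → d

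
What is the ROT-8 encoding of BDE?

B(1): 1+8=9 → J
D(3): 3+8=11 → L
E(4): 4+8=12 → M

JLM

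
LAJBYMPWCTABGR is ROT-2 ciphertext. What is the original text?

L(11): 11−2=9 → J
A(0): 0−2=-2≡24 → Y
J(9): 9−2=7 → H
B(1): 1−2=-1≡25 → Z
Y(24): 24−2=22 → W
M(12): 12−2=10 → K
P(15): 15−2=13 → N
W(22): 22−2=20 → U
C(2): 2−2=0 → A
T(19): 19−2=17 → R
A(0): 0−2=-2≡24 → Y
B(1): 1−2=-1≡25 → Z
G(6): 6−2=4 → E
R(17): 17−2=15 → P

JYHZWKNUARYZEP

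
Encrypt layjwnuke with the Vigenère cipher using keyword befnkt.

Repeat the key across the message: befnktbef
l(11)+b(1): 12 → m
a(0)+e(4): 4 → e
y(24)+f(5): 29≡3 → d
j(9)+n(13): 22 → w
w(22)+k(10): 32≡6 → g
n(13)+t(19): 32≡6 → g
u(20)+b(1): 21 → v
k(10)+e(4): 14 → o
e(4)+f(5): 9 → j

medwggvoj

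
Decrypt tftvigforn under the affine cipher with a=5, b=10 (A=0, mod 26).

hzhxkuzgrl

The inverse of 5 mod 26 is 21, since 5·21=105≡1. Apply D(y)=21·(y−10) mod 26:
t(19): 21·(19−10)=189≡7 → h
f(5): 21·(5−10)=-105≡25 → z
t(19): 21·(19−10)=189≡7 → h
v(21): 21·(21−10)=231≡23 → x
i(8): 21·(8−10)=-42≡10 → k
g(6): 21·(6−10)=-84≡20 → u
f(5): 21·(5−10)=-105≡25 → z
o(14): 21·(14−10)=84≡6 → g
r(17): 21·(17−10)=147≡17 → r
n(13): 21·(13−10)=63≡11 → l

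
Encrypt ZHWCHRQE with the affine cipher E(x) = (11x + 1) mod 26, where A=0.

QAJXAGVT

Z(25): 11·25+1=276≡16 → Q
H(7): 11·7+1=78≡0 → A
W(22): 11·22+1=243≡9 → J
C(2): 11·2+1=23 → X
H(7): 11·7+1=78≡0 → A
R(17): 11·17+1=188≡6 → G
Q(16): 11·16+1=177≡21 → V
E(4): 11·4+1=45≡19 → T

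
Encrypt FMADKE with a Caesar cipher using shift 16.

F(5): 5+16=21 → V
M(12): 12+16=28≡2 → C
A(0): 0+16=16 → Q
D(3): 3+16=19 → T
K(10): 10+16=26≡0 → A
E(4): 4+16=20 → U

VCQTAU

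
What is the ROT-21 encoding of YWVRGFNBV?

Y(24): 24+21=45≡19 → T
W(22): 22+21=43≡17 → R
V(21): 21+21=42≡16 → Q
R(17): 17+21=38≡12 → M
G(6): 6+21=27≡1 → B
F(5): 5+21=26≡0 → A
N(13): 13+21=34≡8 → I
B(1): 1+21=22 → W
V(21): 21+21=42≡16 → Q

TRQMBAIWQ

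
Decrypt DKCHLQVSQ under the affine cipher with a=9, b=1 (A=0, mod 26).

The inverse of 9 mod 26 is 3, since 9·3=27≡1. Apply D(y)=3·(y−1) mod 26:
D(3): 3·(3−1)=6 → G
K(10): 3·(10−1)=27≡1 → B
C(2): 3·(2−1)=3 → D
H(7): 3·(7−1)=18 → S
L(11): 3·(11−1)=30≡4 → E
Q(16): 3·(16−1)=45≡19 → T
V(21): 3·(21−1)=60≡8 → I
S(18): 3·(18−1)=51≡25 → Z
Q(16): 3·(16−1)=45≡19 → T

GBDSETIZT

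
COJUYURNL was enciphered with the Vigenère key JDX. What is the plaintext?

TLMLVXIKO

Repeat the key across the ciphertext: JDXJDXJDX
C(2)−J(9): -7≡19 → T
O(14)−D(3): 11 → L
J(9)−X(23): -14≡12 → M
U(20)−J(9): 11 → L
Y(24)−D(3): 21 → V
U(20)−X(23): -3≡23 → X
R(17)−J(9): 8 → I
N(13)−D(3): 10 → K
L(11)−X(23): -12≡14 → O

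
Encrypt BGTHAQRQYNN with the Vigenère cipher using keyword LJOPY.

MPHWYBAENLY

Repeat the key across the message: LJOPYLJOPYL
B(1)+L(11): 12 → M
G(6)+J(9): 15 → P
T(19)+O(14): 33≡7 → H
H(7)+P(15): 22 → W
A(0)+Y(24): 24 → Y
Q(16)+L(11): 27≡1 → B
R(17)+J(9): 26≡0 → A
Q(16)+O(14): 30≡4 → E
Y(24)+P(15): 39≡13 → N
N(13)+Y(24): 37≡11 → L
N(13)+L(11): 24 → Y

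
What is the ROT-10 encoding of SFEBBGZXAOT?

CPOLLQJHKYD

S(18): 18+10=28≡2 → C
F(5): 5+10=15 → P
E(4): 4+10=14 → O
B(1): 1+10=11 → L
B(1): 1+10=11 → L
G(6): 6+10=16 → Q
Z(25): 25+10=35≡9 → J
X(23): 23+10=33≡7 → H
A(0): 0+10=10 → K
O(14): 14+10=24 → Y
T(19): 19+10=29≡3 → D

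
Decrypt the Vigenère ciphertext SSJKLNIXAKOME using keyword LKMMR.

Repeat the key across the ciphertext: LKMMRLKMMRLKM
S(18)−L(11): 7 → H
S(18)−K(10): 8 → I
J(9)−M(12): -3≡23 → X
K(10)−M(12): -2≡24 → Y
L(11)−R(17): -6≡20 → U
N(13)−L(11): 2 → C
I(8)−K(10): -2≡24 → Y
X(23)−M(12): 11 → L
A(0)−M(12): -12≡14 → O
K(10)−R(17): -7≡19 → T
O(14)−L(11): 3 → D
M(12)−K(10): 2 → C
E(4)−M(12): -8≡18 → S

HIXYUCYLOTDCS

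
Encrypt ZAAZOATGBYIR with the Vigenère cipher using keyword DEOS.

CEORREHYECWJ

Repeat the key across the message: DEOSDEOSDEOS
Z(25)+D(3): 28≡2 → C
A(0)+E(4): 4 → E
A(0)+O(14): 14 → O
Z(25)+S(18): 43≡17 → R
O(14)+D(3): 17 → R
A(0)+E(4): 4 → E
T(19)+O(14): 33≡7 → H
G(6)+S(18): 24 → Y
B(1)+D(3): 4 → E
Y(24)+E(4): 28≡2 → C
I(8)+O(14): 22 → W
R(17)+S(18): 35≡9 → J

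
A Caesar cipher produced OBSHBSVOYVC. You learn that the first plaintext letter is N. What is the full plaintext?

NARGARUNXUB

From the crib: O(14)−N(13)=1, so the shift is 1.
Subtract 1 from each ciphertext letter:
O(14): 14−1=13 → N
B(1): 1−1=0 → A
S(18): 18−1=17 → R
H(7): 7−1=6 → G
B(1): 1−1=0 → A
S(18): 18−1=17 → R
V(21): 21−1=20 → U
O(14): 14−1=13 → N
Y(24): 24−1=23 → X
V(21): 21−1=20 → U
C(2): 2−1=1 → B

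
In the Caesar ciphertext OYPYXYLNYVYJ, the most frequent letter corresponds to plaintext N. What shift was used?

The most frequent ciphertext letter is Y (appears 5 times).
Y is position 24; N is position 13.
Shift = 11.

11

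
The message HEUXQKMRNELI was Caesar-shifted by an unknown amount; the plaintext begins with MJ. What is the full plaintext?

MJZCVPRWSJQN

From the crib: H(7)−M(12)=-5≡21, so the shift is 21.
Subtract 21 from each ciphertext letter:
H(7): 7−21=-14≡12 → M
E(4): 4−21=-17≡9 → J
U(20): 20−21=-1≡25 → Z
X(23): 23−21=2 → C
Q(16): 16−21=-5≡21 → V
K(10): 10−21=-11≡15 → P
M(12): 12−21=-9≡17 → R
R(17): 17−21=-4≡22 → W
N(13): 13−21=-8≡18 → S
E(4): 4−21=-17≡9 → J
L(11): 11−21=-10≡16 → Q
I(8): 8−21=-13≡13 → N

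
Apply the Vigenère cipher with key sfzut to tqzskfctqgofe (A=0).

Repeat the key across the message: sfzutsfzutsfz
t(19)+s(18): 37≡11 → l
q(16)+f(5): 21 → v
z(25)+z(25): 50≡24 → y
s(18)+u(20): 38≡12 → m
k(10)+t(19): 29≡3 → d
f(5)+s(18): 23 → x
c(2)+f(5): 7 → h
t(19)+z(25): 44≡18 → s
q(16)+u(20): 36≡10 → k
g(6)+t(19): 25 → z
o(14)+s(18): 32≡6 → g
f(5)+f(5): 10 → k
e(4)+z(25): 29≡3 → d

lvymdxhskzgkd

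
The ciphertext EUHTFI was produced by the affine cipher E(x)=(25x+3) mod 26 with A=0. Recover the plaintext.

ZJWKYV

The inverse of 25 mod 26 is 25, since 25·25=625≡1. Apply D(y)=25·(y−3) mod 26:
E(4): 25·(4−3)=25 → Z
U(20): 25·(20−3)=425≡9 → J
H(7): 25·(7−3)=100≡22 → W
T(19): 25·(19−3)=400≡10 → K
F(5): 25·(5−3)=50≡24 → Y
I(8): 25·(8−3)=125≡21 → V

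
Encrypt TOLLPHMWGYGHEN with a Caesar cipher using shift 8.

T(19): 19+8=27≡1 → B
O(14): 14+8=22 → W
L(11): 11+8=19 → T
L(11): 11+8=19 → T
P(15): 15+8=23 → X
H(7): 7+8=15 → P
M(12): 12+8=20 → U
W(22): 22+8=30≡4 → E
G(6): 6+8=14 → O
Y(24): 24+8=32≡6 → G
G(6): 6+8=14 → O
H(7): 7+8=15 → P
E(4): 4+8=12 → M
N(13): 13+8=21 → V

BWTTXPUEOGOPMV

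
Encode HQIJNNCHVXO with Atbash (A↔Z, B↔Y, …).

SJRQMMXSECL

H(7) → S(18)
Q(16) → J(9)
I(8) → R(17)
J(9) → Q(16)
N(13) → M(12)
N(13) → M(12)
C(2) → X(23)
H(7) → S(18)
V(21) → E(4)
X(23) → C(2)
O(14) → L(11)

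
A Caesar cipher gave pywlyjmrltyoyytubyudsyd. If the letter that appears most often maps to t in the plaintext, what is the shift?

The most frequent ciphertext letter is y (appears 7 times).
y is position 24; t is position 19.
Shift = 5.

5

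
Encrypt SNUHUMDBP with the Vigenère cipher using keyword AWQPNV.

Repeat the key across the message: AWQPNVAWQ
S(18)+A(0): 18 → S
N(13)+W(22): 35≡9 → J
U(20)+Q(16): 36≡10 → K
H(7)+P(15): 22 → W
U(20)+N(13): 33≡7 → H
M(12)+V(21): 33≡7 → H
D(3)+A(0): 3 → D
B(1)+W(22): 23 → X
P(15)+Q(16): 31≡5 → F

SJKWHHDXF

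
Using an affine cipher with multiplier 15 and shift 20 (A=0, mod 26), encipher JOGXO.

ZWGBW

J(9): 15·9+20=155≡25 → Z
O(14): 15·14+20=230≡22 → W
G(6): 15·6+20=110≡6 → G
X(23): 15·23+20=365≡1 → B
O(14): 15·14+20=230≡22 → W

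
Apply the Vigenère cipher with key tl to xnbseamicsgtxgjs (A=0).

qyudxlftvdzeqrcd

Repeat the key across the message: tltltltltltltltl
x(23)+t(19): 42≡16 → q
n(13)+l(11): 24 → y
b(1)+t(19): 20 → u
s(18)+l(11): 29≡3 → d
e(4)+t(19): 23 → x
a(0)+l(11): 11 → l
m(12)+t(19): 31≡5 → f
i(8)+l(11): 19 → t
c(2)+t(19): 21 → v
s(18)+l(11): 29≡3 → d
g(6)+t(19): 25 → z
t(19)+l(11): 30≡4 → e
x(23)+t(19): 42≡16 → q
g(6)+l(11): 17 → r
j(9)+t(19): 28≡2 → c
s(18)+l(11): 29≡3 → d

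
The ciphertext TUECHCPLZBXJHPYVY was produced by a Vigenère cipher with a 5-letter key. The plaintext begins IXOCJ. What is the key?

LXQAY

Subtract each crib letter from the matching ciphertext letter (mod 26):
T(19)−I(8)=11 → L
U(20)−X(23)=-3≡23 → X
E(4)−O(14)=-10≡16 → Q
C(2)−C(2)=0 → A
H(7)−J(9)=-2≡24 → Y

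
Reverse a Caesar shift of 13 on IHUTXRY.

VUHGKEL

I(8): 8−13=-5≡21 → V
H(7): 7−13=-6≡20 → U
U(20): 20−13=7 → H
T(19): 19−13=6 → G
X(23): 23−13=10 → K
R(17): 17−13=4 → E
Y(24): 24−13=11 → L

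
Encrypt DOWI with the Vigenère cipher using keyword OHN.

Repeat the key across the message: OHNO
D(3)+O(14): 17 → R
O(14)+H(7): 21 → V
W(22)+N(13): 35≡9 → J
I(8)+O(14): 22 → W

RVJW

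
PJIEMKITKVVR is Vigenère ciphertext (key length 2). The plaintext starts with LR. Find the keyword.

ES

Subtract each crib letter from the matching ciphertext letter (mod 26):
P(15)−L(11)=4 → E
J(9)−R(17)=-8≡18 → S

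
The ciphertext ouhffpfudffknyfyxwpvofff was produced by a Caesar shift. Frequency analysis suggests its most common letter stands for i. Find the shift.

The most frequent ciphertext letter is f (appears 9 times).
f is position 5; i is position 8.
Shift = -3≡23.

23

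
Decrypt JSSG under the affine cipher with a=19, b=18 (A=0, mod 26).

FAAY

The inverse of 19 mod 26 is 11, since 19·11=209≡1. Apply D(y)=11·(y−18) mod 26:
J(9): 11·(9−18)=-99≡5 → F
S(18): 11·(18−18)=0 → A
S(18): 11·(18−18)=0 → A
G(6): 11·(6−18)=-132≡24 → Y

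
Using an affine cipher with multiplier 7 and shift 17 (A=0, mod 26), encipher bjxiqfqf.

ycwvzaza

b(1): 7·1+17=24 → y
j(9): 7·9+17=80≡2 → c
x(23): 7·23+17=178≡22 → w
i(8): 7·8+17=73≡21 → v
q(16): 7·16+17=129≡25 → z
f(5): 7·5+17=52≡0 → a
q(16): 7·16+17=129≡25 → z
f(5): 7·5+17=52≡0 → a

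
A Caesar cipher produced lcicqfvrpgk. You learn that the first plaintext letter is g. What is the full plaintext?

From the crib: l(11)−g(6)=5, so the shift is 5.
Subtract 5 from each ciphertext letter:
l(11): 11−5=6 → g
c(2): 2−5=-3≡23 → x
i(8): 8−5=3 → d
c(2): 2−5=-3≡23 → x
q(16): 16−5=11 → l
f(5): 5−5=0 → a
v(21): 21−5=16 → q
r(17): 17−5=12 → m
p(15): 15−5=10 → k
g(6): 6−5=1 → b
k(10): 10−5=5 → f

gxdxlaqmkbf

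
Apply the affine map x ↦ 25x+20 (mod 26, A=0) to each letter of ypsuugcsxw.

y(24): 25·24+20=620≡22 → w
p(15): 25·15+20=395≡5 → f
s(18): 25·18+20=470≡2 → c
u(20): 25·20+20=520≡0 → a
u(20): 25·20+20=520≡0 → a
g(6): 25·6+20=170≡14 → o
c(2): 25·2+20=70≡18 → s
s(18): 25·18+20=470≡2 → c
x(23): 25·23+20=595≡23 → x
w(22): 25·22+20=570≡24 → y

wfcaaoscxy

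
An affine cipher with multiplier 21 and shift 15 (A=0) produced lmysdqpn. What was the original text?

The inverse of 21 mod 26 is 5, since 21·5=105≡1. Apply D(y)=5·(y−15) mod 26:
l(11): 5·(11−15)=-20≡6 → g
m(12): 5·(12−15)=-15≡11 → l
y(24): 5·(24−15)=45≡19 → t
s(18): 5·(18−15)=15 → p
d(3): 5·(3−15)=-60≡18 → s
q(16): 5·(16−15)=5 → f
p(15): 5·(15−15)=0 → a
n(13): 5·(13−15)=-10≡16 → q

gltpsfaq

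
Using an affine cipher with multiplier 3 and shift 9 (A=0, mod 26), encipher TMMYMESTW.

OTTDTVLOX

T(19): 3·19+9=66≡14 → O
M(12): 3·12+9=45≡19 → T
M(12): 3·12+9=45≡19 → T
Y(24): 3·24+9=81≡3 → D
M(12): 3·12+9=45≡19 → T
E(4): 3·4+9=21 → V
S(18): 3·18+9=63≡11 → L
T(19): 3·19+9=66≡14 → O
W(22): 3·22+9=75≡23 → X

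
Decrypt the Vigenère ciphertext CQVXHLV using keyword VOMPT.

HCJIOQH

Repeat the key across the ciphertext: VOMPTVO
C(2)−V(21): -19≡7 → H
Q(16)−O(14): 2 → C
V(21)−M(12): 9 → J
X(23)−P(15): 8 → I
H(7)−T(19): -12≡14 → O
L(11)−V(21): -10≡16 → Q
V(21)−O(14): 7 → H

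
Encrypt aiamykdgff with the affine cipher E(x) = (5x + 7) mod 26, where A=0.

hvhpxfwlgg

a(0): 5·0+7=7 → h
i(8): 5·8+7=47≡21 → v
a(0): 5·0+7=7 → h
m(12): 5·12+7=67≡15 → p
y(24): 5·24+7=127≡23 → x
k(10): 5·10+7=57≡5 → f
d(3): 5·3+7=22 → w
g(6): 5·6+7=37≡11 → l
f(5): 5·5+7=32≡6 → g
f(5): 5·5+7=32≡6 → g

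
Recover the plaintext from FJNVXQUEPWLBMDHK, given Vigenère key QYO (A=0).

PLZFZCEGBGNNWFTU

Repeat the key across the ciphertext: QYOQYOQYOQYOQYOQ
F(5)−Q(16): -11≡15 → P
J(9)−Y(24): -15≡11 → L
N(13)−O(14): -1≡25 → Z
V(21)−Q(16): 5 → F
X(23)−Y(24): -1≡25 → Z
Q(16)−O(14): 2 → C
U(20)−Q(16): 4 → E
E(4)−Y(24): -20≡6 → G
P(15)−O(14): 1 → B
W(22)−Q(16): 6 → G
L(11)−Y(24): -13≡13 → N
B(1)−O(14): -13≡13 → N
M(12)−Q(16): -4≡22 → W
D(3)−Y(24): -21≡5 → F
H(7)−O(14): -7≡19 → T
K(10)−Q(16): -6≡20 → U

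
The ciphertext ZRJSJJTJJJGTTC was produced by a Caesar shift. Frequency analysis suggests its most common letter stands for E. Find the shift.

The most frequent ciphertext letter is J (appears 6 times).
J is position 9; E is position 4.
Shift = 5.

5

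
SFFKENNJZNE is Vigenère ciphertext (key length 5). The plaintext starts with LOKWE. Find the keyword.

HRVOA

Subtract each crib letter from the matching ciphertext letter (mod 26):
S(18)−L(11)=7 → H
F(5)−O(14)=-9≡17 → R
F(5)−K(10)=-5≡21 → V
K(10)−W(22)=-12≡14 → O
E(4)−E(4)=0 → A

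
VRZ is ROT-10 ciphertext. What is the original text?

LHP

V(21): 21−10=11 → L
R(17): 17−10=7 → H
Z(25): 25−10=15 → P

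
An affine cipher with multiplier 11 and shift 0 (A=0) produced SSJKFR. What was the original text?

EEPIRL

The inverse of 11 mod 26 is 19, since 11·19=209≡1. Apply D(y)=19·(y−0) mod 26:
S(18): 19·(18−0)=342≡4 → E
S(18): 19·(18−0)=342≡4 → E
J(9): 19·(9−0)=171≡15 → P
K(10): 19·(10−0)=190≡8 → I
F(5): 19·(5−0)=95≡17 → R
R(17): 19·(17−0)=323≡11 → L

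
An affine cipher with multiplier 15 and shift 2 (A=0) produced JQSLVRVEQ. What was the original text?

The inverse of 15 mod 26 is 7, since 15·7=105≡1. Apply D(y)=7·(y−2) mod 26:
J(9): 7·(9−2)=49≡23 → X
Q(16): 7·(16−2)=98≡20 → U
S(18): 7·(18−2)=112≡8 → I
L(11): 7·(11−2)=63≡11 → L
V(21): 7·(21−2)=133≡3 → D
R(17): 7·(17−2)=105≡1 → B
V(21): 7·(21−2)=133≡3 → D
E(4): 7·(4−2)=14 → O
Q(16): 7·(16−2)=98≡20 → U

XUILDBDOU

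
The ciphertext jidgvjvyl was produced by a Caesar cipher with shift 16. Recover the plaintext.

tsnqftfiv

j(9): 9−16=-7≡19 → t
i(8): 8−16=-8≡18 → s
d(3): 3−16=-13≡13 → n
g(6): 6−16=-10≡16 → q
v(21): 21−16=5 → f
j(9): 9−16=-7≡19 → t
v(21): 21−16=5 → f
y(24): 24−16=8 → i
l(11): 11−16=-5≡21 → v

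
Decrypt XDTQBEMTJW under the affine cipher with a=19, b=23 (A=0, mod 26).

AOIBSZJICP

The inverse of 19 mod 26 is 11, since 19·11=209≡1. Apply D(y)=11·(y−23) mod 26:
X(23): 11·(23−23)=0 → A
D(3): 11·(3−23)=-220≡14 → O
T(19): 11·(19−23)=-44≡8 → I
Q(16): 11·(16−23)=-77≡1 → B
B(1): 11·(1−23)=-242≡18 → S
E(4): 11·(4−23)=-209≡25 → Z
M(12): 11·(12−23)=-121≡9 → J
T(19): 11·(19−23)=-44≡8 → I
J(9): 11·(9−23)=-154≡2 → C
W(22): 11·(22−23)=-11≡15 → P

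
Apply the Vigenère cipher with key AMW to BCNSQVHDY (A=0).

Repeat the key across the message: AMWAMWAMW
B(1)+A(0): 1 → B
C(2)+M(12): 14 → O
N(13)+W(22): 35≡9 → J
S(18)+A(0): 18 → S
Q(16)+M(12): 28≡2 → C
V(21)+W(22): 43≡17 → R
H(7)+A(0): 7 → H
D(3)+M(12): 15 → P
Y(24)+W(22): 46≡20 → U

BOJSCRHPU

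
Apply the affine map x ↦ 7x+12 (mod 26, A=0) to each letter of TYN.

PYZ

T(19): 7·19+12=145≡15 → P
Y(24): 7·24+12=180≡24 → Y
N(13): 7·13+12=103≡25 → Z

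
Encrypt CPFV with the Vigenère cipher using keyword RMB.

Repeat the key across the message: RMBR
C(2)+R(17): 19 → T
P(15)+M(12): 27≡1 → B
F(5)+B(1): 6 → G
V(21)+R(17): 38≡12 → M

TBGM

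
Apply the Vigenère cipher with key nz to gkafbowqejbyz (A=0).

tjneonjprioxm

Repeat the key across the message: nznznznznznzn
g(6)+n(13): 19 → t
k(10)+z(25): 35≡9 → j
a(0)+n(13): 13 → n
f(5)+z(25): 30≡4 → e
b(1)+n(13): 14 → o
o(14)+z(25): 39≡13 → n
w(22)+n(13): 35≡9 → j
q(16)+z(25): 41≡15 → p
e(4)+n(13): 17 → r
j(9)+z(25): 34≡8 → i
b(1)+n(13): 14 → o
y(24)+z(25): 49≡23 → x
z(25)+n(13): 38≡12 → m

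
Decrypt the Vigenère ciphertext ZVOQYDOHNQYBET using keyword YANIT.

BVBIFFOUFXABRL

Repeat the key across the ciphertext: YANITYANITYANI
Z(25)−Y(24): 1 → B
V(21)−A(0): 21 → V
O(14)−N(13): 1 → B
Q(16)−I(8): 8 → I
Y(24)−T(19): 5 → F
D(3)−Y(24): -21≡5 → F
O(14)−A(0): 14 → O
H(7)−N(13): -6≡20 → U
N(13)−I(8): 5 → F
Q(16)−T(19): -3≡23 → X
Y(24)−Y(24): 0 → A
B(1)−A(0): 1 → B
E(4)−N(13): -9≡17 → R
T(19)−I(8): 11 → L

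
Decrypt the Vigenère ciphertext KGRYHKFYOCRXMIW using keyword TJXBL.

RXUXWRWBNRYOPHL

Repeat the key across the ciphertext: TJXBLTJXBLTJXBL
K(10)−T(19): -9≡17 → R
G(6)−J(9): -3≡23 → X
R(17)−X(23): -6≡20 → U
Y(24)−B(1): 23 → X
H(7)−L(11): -4≡22 → W
K(10)−T(19): -9≡17 → R
F(5)−J(9): -4≡22 → W
Y(24)−X(23): 1 → B
O(14)−B(1): 13 → N
C(2)−L(11): -9≡17 → R
R(17)−T(19): -2≡24 → Y
X(23)−J(9): 14 → O
M(12)−X(23): -11≡15 → P
I(8)−B(1): 7 → H
W(22)−L(11): 11 → L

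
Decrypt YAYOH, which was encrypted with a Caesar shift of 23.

Y(24): 24−23=1 → B
A(0): 0−23=-23≡3 → D
Y(24): 24−23=1 → B
O(14): 14−23=-9≡17 → R
H(7): 7−23=-16≡10 → K

BDBRK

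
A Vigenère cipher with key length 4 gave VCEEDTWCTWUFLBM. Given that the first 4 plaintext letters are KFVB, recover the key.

Subtract each crib letter from the matching ciphertext letter (mod 26):
V(21)−K(10)=11 → L
C(2)−F(5)=-3≡23 → X
E(4)−V(21)=-17≡9 → J
E(4)−B(1)=3 → D

LXJD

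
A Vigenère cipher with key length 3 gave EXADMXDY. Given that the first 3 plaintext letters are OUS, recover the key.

QDI

Subtract each crib letter from the matching ciphertext letter (mod 26):
E(4)−O(14)=-10≡16 → Q
X(23)−U(20)=3 → D
A(0)−S(18)=-18≡8 → I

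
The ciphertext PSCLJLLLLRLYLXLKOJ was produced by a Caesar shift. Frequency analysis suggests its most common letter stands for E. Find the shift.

The most frequent ciphertext letter is L (appears 8 times).
L is position 11; E is position 4.
Shift = 7.

7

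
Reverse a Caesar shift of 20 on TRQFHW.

ZXWLNC

T(19): 19−20=-1≡25 → Z
R(17): 17−20=-3≡23 → X
Q(16): 16−20=-4≡22 → W
F(5): 5−20=-15≡11 → L
H(7): 7−20=-13≡13 → N
W(22): 22−20=2 → C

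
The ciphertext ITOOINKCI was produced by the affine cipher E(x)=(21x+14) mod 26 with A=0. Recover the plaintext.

The inverse of 21 mod 26 is 5, since 21·5=105≡1. Apply D(y)=5·(y−14) mod 26:
I(8): 5·(8−14)=-30≡22 → W
T(19): 5·(19−14)=25 → Z
O(14): 5·(14−14)=0 → A
O(14): 5·(14−14)=0 → A
I(8): 5·(8−14)=-30≡22 → W
N(13): 5·(13−14)=-5≡21 → V
K(10): 5·(10−14)=-20≡6 → G
C(2): 5·(2−14)=-60≡18 → S
I(8): 5·(8−14)=-30≡22 → W

WZAAWVGSW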